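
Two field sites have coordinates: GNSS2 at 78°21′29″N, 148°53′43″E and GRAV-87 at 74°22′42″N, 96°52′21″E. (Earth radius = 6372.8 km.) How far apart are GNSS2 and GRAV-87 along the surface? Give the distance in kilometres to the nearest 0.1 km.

1378.8 km

GNSS2: φ = +78.35806°, λ = +148.89528°
GRAV-87: φ = +74.37833°, λ = +96.87250°
Δφ = -3.9797°,  Δλ = -52.0228°
a = sin²(Δφ/2) + cos φ₁ cos φ₂ sin²(Δλ/2) = 0.011657
c = 2·arcsin(√a) = 0.216354 rad = 12.3962°
d = R·c = 6372.8 × 0.216354 = 1378.8 km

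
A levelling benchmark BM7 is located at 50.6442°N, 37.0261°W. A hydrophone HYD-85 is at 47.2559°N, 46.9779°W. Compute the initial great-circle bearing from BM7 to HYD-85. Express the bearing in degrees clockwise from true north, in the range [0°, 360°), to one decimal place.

246.4°

Δλ = -9.9518°
y = sin Δλ · cos φ₂ = -0.117297
x = cos φ₁ sin φ₂ − sin φ₁ cos φ₂ cos Δλ = -0.051206
θ = atan2(y, x) = -113.5837° → 246.4163° (mod 360°)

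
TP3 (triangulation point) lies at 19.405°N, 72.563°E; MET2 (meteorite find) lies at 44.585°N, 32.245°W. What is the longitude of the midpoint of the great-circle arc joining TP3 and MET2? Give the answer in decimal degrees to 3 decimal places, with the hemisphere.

Bx = cos φ₂ cos Δλ = -0.182027,  By = cos φ₂ sin Δλ = -0.688556
φₘ = atan2(sin φ₁ + sin φ₂, √((cos φ₁ + Bx)² + By²)) = 45.21734°
λₘ = λ₁ + atan2(By, cos φ₁ + Bx) = 30.43032°

30.430°E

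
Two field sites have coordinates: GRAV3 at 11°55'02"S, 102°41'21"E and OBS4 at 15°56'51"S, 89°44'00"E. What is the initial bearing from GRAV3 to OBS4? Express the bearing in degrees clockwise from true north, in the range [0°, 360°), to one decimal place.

GRAV3: φ = -11.91722°, λ = +102.68917°
OBS4: φ = -15.94750°, λ = +89.73333°
Δλ = -12.9558°
y = sin Δλ · cos φ₂ = -0.215571
x = cos φ₁ sin φ₂ − sin φ₁ cos φ₂ cos Δλ = -0.075338
θ = atan2(y, x) = -109.2636° → 250.7364° (mod 360°)

250.7°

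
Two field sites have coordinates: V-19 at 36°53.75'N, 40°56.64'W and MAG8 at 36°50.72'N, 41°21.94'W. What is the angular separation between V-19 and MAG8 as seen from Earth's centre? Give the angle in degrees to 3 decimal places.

0.341°

V-19: φ = +36.89583°, λ = -40.94400°
MAG8: φ = +36.84533°, λ = -41.36567°
Δφ = -0.0505°,  Δλ = -0.4217°
a = sin²(Δφ/2) + cos φ₁ cos φ₂ sin²(Δλ/2) = 0.000009
c = 2·arcsin(√a) = 0.005953 rad = 0.3411°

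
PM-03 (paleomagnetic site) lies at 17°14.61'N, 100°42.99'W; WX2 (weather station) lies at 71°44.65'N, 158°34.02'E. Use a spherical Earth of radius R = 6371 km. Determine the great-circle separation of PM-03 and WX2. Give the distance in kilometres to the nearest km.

8556 km

PM-03: φ = +17.24350°, λ = -100.71650°
WX2: φ = +71.74417°, λ = +158.56700°
Δφ = 54.5007°,  Δλ = -100.7165°
a = sin²(Δφ/2) + cos φ₁ cos φ₂ sin²(Δλ/2) = 0.387060
c = 2·arcsin(√a) = 1.342950 rad = 76.9453°
d = R·c = 6371 × 1.342950 = 8555.9 km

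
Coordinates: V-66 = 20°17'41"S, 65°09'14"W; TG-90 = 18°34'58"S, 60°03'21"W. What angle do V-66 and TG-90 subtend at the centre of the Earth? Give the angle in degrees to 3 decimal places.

5.103°

V-66: φ = -20.29472°, λ = -65.15389°
TG-90: φ = -18.58278°, λ = -60.05583°
Δφ = 1.7119°,  Δλ = 5.0981°
a = sin²(Δφ/2) + cos φ₁ cos φ₂ sin²(Δλ/2) = 0.001982
c = 2·arcsin(√a) = 0.089060 rad = 5.1028°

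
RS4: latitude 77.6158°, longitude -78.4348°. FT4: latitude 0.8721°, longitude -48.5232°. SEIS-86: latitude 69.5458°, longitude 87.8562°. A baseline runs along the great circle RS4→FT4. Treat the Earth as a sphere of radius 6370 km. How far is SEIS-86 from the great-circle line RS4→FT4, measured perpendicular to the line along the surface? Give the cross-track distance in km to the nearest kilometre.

δ₁₃ = central angle RS4→SEIS-86 = 0.569189 rad  (haversine)
θ₁₃ = bearing RS4→SEIS-86 = 8.839°,  θ₁₂ = bearing RS4→FT4 = 149.405°
dₓₜ = R·arcsin(sin δ₁₃ · sin(θ₁₃ − θ₁₂)) = 6370·arcsin(0.53895·sin(-140.566°)) = -2225.702 km
|dₓₜ| = 2225.702 km

2226 km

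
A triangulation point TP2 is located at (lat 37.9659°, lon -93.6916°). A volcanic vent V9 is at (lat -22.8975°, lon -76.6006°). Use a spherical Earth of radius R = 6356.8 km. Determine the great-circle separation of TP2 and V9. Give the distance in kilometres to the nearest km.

Δφ = -60.8634°,  Δλ = 17.0910°
a = sin²(Δφ/2) + cos φ₁ cos φ₂ sin²(Δλ/2) = 0.272589
c = 2·arcsin(√a) = 1.098625 rad = 62.9466°
d = R·c = 6356.8 × 1.098625 = 6983.7 km

6984 km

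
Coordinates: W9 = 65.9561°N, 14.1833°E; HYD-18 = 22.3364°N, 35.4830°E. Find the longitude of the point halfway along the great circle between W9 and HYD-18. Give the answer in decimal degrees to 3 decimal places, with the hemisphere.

29.011°E

Bx = cos φ₂ cos Δλ = 0.861787,  By = cos φ₂ sin Δλ = 0.335991
φₘ = atan2(sin φ₁ + sin φ₂, √((cos φ₁ + Bx)² + By²)) = 44.56769°
λₘ = λ₁ + atan2(By, cos φ₁ + Bx) = 29.01065°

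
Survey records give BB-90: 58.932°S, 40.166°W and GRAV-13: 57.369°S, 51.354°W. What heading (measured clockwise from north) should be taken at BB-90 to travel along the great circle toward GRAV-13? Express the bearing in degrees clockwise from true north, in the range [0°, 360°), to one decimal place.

Δλ = -11.1880°
y = sin Δλ · cos φ₂ = -0.104626
x = cos φ₁ sin φ₂ − sin φ₁ cos φ₂ cos Δλ = 0.018499
θ = atan2(y, x) = -79.9733° → 280.0267° (mod 360°)

280.0°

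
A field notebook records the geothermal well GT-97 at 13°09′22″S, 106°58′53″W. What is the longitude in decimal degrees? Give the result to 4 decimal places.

106.9814°W

106° + 58′/60 + 53″/3600 = 106 + 0.96667 + 0.01472 = 106.9814°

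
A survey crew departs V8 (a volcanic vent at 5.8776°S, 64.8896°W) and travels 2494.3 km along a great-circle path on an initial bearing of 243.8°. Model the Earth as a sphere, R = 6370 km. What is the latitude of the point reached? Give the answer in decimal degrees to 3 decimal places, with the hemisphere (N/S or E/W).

15.204°S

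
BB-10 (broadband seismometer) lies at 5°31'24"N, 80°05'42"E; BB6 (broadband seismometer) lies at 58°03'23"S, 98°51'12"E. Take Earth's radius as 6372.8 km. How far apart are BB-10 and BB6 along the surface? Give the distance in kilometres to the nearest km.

BB-10: φ = +5.52333°, λ = +80.09500°
BB6: φ = -58.05639°, λ = +98.85333°
Δφ = -63.5797°,  Δλ = 18.7583°
a = sin²(Δφ/2) + cos φ₁ cos φ₂ sin²(Δλ/2) = 0.291510
c = 2·arcsin(√a) = 1.140677 rad = 65.3560°
d = R·c = 6372.8 × 1.140677 = 7269.3 km

7269 km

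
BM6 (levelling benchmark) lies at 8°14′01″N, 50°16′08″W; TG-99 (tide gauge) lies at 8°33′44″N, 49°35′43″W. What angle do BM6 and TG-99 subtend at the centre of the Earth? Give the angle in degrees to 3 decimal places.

BM6: φ = +8.23361°, λ = -50.26889°
TG-99: φ = +8.56222°, λ = -49.59528°
Δφ = 0.3286°,  Δλ = 0.6736°
a = sin²(Δφ/2) + cos φ₁ cos φ₂ sin²(Δλ/2) = 0.000042
c = 2·arcsin(√a) = 0.012968 rad = 0.7430°

0.743°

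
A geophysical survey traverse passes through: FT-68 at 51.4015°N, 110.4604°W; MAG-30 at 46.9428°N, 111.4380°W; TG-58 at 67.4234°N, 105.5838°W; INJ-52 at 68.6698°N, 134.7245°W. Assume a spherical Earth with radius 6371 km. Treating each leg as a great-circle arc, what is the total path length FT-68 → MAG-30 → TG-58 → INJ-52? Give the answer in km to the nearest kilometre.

4011 km

FT-68→MAG-30: c = 0.078612 rad, d = 500.84 km
MAG-30→TG-58: c = 0.361341 rad, d = 2302.10 km
TG-58→INJ-52: c = 0.189557 rad, d = 1207.67 km
Total = 500.84 + 2302.10 + 1207.67 = 4010.61 km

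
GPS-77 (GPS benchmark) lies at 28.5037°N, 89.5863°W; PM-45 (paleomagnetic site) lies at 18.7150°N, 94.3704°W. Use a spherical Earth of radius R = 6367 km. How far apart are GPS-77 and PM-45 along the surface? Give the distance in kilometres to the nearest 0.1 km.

1191.5 km

Δφ = -9.7887°,  Δλ = -4.7841°
a = sin²(Δφ/2) + cos φ₁ cos φ₂ sin²(Δλ/2) = 0.008729
c = 2·arcsin(√a) = 0.187133 rad = 10.7219°
d = R·c = 6367 × 0.187133 = 1191.5 km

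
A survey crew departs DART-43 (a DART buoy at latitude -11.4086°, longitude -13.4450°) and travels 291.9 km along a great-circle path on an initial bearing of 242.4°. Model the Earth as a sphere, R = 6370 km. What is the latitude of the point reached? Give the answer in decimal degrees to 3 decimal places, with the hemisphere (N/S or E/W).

12.615°S

δ = d/R = 291.9/6370 = 0.045824 rad
φ₂ = arcsin(sin φ₁ cos δ + cos φ₁ sin δ cos θ)
   = arcsin(-0.19780·0.99895 + 0.98024·0.04581·-0.46330) = -12.61509°
λ₂ = λ₁ + atan2(sin θ sin δ cos φ₁, cos δ − sin φ₁ sin φ₂) = -15.82917°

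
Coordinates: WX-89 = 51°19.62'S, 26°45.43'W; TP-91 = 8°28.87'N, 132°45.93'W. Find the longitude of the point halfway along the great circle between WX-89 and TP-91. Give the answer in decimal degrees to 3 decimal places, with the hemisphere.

WX-89: φ = -51.32700°, λ = -26.75717°
TP-91: φ = +8.48117°, λ = -132.76550°
Bx = cos φ₂ cos Δλ = -0.272761,  By = cos φ₂ sin Δλ = -0.950710
φₘ = atan2(sin φ₁ + sin φ₂, √((cos φ₁ + Bx)² + By²)) = -31.98922°
λₘ = λ₁ + atan2(By, cos φ₁ + Bx) = -96.43410°

96.434°W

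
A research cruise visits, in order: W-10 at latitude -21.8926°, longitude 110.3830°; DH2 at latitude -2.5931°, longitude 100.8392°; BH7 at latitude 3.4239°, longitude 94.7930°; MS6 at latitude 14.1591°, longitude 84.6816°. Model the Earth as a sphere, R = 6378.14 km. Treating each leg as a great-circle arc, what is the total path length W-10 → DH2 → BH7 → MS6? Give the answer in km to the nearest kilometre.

W-10→DH2: c = 0.373724 rad, d = 2383.66 km
DH2→BH7: c = 0.148840 rad, d = 949.32 km
BH7→MS6: c = 0.255783 rad, d = 1631.42 km
Total = 2383.66 + 949.32 + 1631.42 = 4964.40 km

4964 km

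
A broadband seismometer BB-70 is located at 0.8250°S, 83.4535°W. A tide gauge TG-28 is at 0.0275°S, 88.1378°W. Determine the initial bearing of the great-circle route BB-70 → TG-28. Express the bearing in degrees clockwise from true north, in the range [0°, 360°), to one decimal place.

Δλ = -4.6843°
y = sin Δλ · cos φ₂ = -0.081665
x = cos φ₁ sin φ₂ − sin φ₁ cos φ₂ cos Δλ = 0.013870
θ = atan2(y, x) = -80.3606° → 279.6394° (mod 360°)

279.6°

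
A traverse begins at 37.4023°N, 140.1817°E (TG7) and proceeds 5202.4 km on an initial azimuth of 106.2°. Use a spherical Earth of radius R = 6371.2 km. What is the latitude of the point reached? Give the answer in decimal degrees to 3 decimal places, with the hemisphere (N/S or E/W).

14.738°N

δ = d/R = 5202.4/6371.2 = 0.816549 rad
φ₂ = arcsin(sin φ₁ cos δ + cos φ₁ sin δ cos θ)
   = arcsin(0.60741·0.68474 + 0.79439·0.72879·-0.27899) = 14.73784°
λ₂ = λ₁ + atan2(sin θ sin δ cos φ₁, cos δ − sin φ₁ sin φ₂) = -173.46094°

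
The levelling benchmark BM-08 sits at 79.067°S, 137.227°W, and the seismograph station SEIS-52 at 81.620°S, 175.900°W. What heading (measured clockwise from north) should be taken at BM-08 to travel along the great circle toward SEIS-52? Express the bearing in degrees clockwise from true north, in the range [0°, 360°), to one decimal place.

230.2°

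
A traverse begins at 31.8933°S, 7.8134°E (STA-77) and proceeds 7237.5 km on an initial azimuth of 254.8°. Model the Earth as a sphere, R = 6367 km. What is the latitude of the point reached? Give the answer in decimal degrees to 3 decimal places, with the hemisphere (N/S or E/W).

25.098°S

δ = d/R = 7237.5/6367 = 1.136721 rad
φ₂ = arcsin(sin φ₁ cos δ + cos φ₁ sin δ cos θ)
   = arcsin(-0.52834·0.42057 + 0.84903·0.90726·-0.26219) = -25.09796°
λ₂ = λ₁ + atan2(sin θ sin δ cos φ₁, cos δ − sin φ₁ sin φ₂) = -67.38174°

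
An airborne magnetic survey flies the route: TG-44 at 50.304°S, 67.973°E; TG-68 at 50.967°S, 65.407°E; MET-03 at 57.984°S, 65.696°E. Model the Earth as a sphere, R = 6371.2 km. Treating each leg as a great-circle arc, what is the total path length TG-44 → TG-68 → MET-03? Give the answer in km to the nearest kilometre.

TG-44→TG-68: c = 0.030669 rad, d = 195.40 km
TG-68→MET-03: c = 0.122505 rad, d = 780.50 km
Total = 195.40 + 780.50 = 975.90 km

976 km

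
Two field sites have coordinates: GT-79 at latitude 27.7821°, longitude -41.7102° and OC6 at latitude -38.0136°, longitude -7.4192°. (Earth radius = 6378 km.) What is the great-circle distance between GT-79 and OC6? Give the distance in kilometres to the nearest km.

8150 km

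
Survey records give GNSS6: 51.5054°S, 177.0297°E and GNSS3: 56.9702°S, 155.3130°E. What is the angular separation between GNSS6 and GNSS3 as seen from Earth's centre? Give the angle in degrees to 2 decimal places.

Δφ = -5.4648°,  Δλ = -21.7167°
a = sin²(Δφ/2) + cos φ₁ cos φ₂ sin²(Δλ/2) = 0.014313
c = 2·arcsin(√a) = 0.239846 rad = 13.7422°

13.74°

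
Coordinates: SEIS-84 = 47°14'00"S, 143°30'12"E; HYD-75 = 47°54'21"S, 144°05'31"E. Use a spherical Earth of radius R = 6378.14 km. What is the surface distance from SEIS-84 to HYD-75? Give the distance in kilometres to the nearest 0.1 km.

86.9 km

SEIS-84: φ = -47.23333°, λ = +143.50333°
HYD-75: φ = -47.90583°, λ = +144.09194°
Δφ = -0.6725°,  Δλ = 0.5886°
a = sin²(Δφ/2) + cos φ₁ cos φ₂ sin²(Δλ/2) = 0.000046
c = 2·arcsin(√a) = 0.013631 rad = 0.7810°
d = R·c = 6378.14 × 0.013631 = 86.9 km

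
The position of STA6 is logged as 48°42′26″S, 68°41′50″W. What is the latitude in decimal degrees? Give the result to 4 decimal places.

48.7072°S

48° + 42′/60 + 26″/3600 = 48 + 0.70000 + 0.00722 = 48.7072°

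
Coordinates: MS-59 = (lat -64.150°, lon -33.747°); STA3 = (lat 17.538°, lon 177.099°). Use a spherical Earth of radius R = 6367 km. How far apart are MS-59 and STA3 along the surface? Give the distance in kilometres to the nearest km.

Δφ = 81.6880°,  Δλ = -149.1540°
a = sin²(Δφ/2) + cos φ₁ cos φ₂ sin²(Δλ/2) = 0.814063
c = 2·arcsin(√a) = 2.249940 rad = 128.9121°
d = R·c = 6367 × 2.249940 = 14325.4 km

14325 km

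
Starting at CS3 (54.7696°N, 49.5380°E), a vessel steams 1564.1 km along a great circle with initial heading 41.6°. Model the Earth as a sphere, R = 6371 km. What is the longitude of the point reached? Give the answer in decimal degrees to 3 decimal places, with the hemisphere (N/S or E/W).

70.968°E

δ = d/R = 1564.1/6371 = 0.245503 rad
φ₂ = arcsin(sin φ₁ cos δ + cos φ₁ sin δ cos θ)
   = arcsin(0.81684·0.97002 + 0.57687·0.24304·0.74780) = 63.79118°
λ₂ = λ₁ + atan2(sin θ sin δ cos φ₁, cos δ − sin φ₁ sin φ₂) = 70.96836°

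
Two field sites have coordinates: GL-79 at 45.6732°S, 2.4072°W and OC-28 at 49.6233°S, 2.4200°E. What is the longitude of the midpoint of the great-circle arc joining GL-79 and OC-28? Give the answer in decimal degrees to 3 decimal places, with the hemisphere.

0.085°W

Bx = cos φ₂ cos Δλ = 0.645512,  By = cos φ₂ sin Δλ = 0.054514
φₘ = atan2(sin φ₁ + sin φ₂, √((cos φ₁ + Bx)² + By²)) = -47.67353°
λₘ = λ₁ + atan2(By, cos φ₁ + Bx) = -0.08496°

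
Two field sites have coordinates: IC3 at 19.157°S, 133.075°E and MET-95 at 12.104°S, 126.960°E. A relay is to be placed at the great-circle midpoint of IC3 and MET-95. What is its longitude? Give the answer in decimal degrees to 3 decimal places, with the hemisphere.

129.965°E

Bx = cos φ₂ cos Δλ = 0.972205,  By = cos φ₂ sin Δλ = -0.104156
φₘ = atan2(sin φ₁ + sin φ₂, √((cos φ₁ + Bx)² + By²)) = -15.65168°
λₘ = λ₁ + atan2(By, cos φ₁ + Bx) = 129.96473°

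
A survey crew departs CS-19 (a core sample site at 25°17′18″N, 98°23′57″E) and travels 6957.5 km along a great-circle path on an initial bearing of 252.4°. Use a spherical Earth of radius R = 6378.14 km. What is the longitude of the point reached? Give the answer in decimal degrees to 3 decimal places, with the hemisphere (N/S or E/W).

CS-19: φ = +25.28833°, λ = +98.39917°
δ = d/R = 6957.5/6378.14 = 1.090835 rad
φ₂ = arcsin(sin φ₁ cos δ + cos φ₁ sin δ cos θ)
   = arcsin(0.42717·0.46174 + 0.90417·0.88701·-0.30237) = -2.59401°
λ₂ = λ₁ + atan2(sin θ sin δ cos φ₁, cos δ − sin φ₁ sin φ₂) = 40.58126°

40.581°E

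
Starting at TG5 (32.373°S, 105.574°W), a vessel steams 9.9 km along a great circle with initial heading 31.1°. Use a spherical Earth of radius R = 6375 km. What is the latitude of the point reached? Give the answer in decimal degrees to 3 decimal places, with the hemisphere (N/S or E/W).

δ = d/R = 9.9/6375 = 0.001553 rad
φ₂ = arcsin(sin φ₁ cos δ + cos φ₁ sin δ cos θ)
   = arcsin(-0.53543·1.00000 + 0.84458·0.00155·0.85627) = -32.29680°
λ₂ = λ₁ + atan2(sin θ sin δ cos φ₁, cos δ − sin φ₁ sin φ₂) = -105.51963°

32.297°S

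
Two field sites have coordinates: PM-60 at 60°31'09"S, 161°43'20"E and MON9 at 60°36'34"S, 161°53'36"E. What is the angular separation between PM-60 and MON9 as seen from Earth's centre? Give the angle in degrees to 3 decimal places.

0.123°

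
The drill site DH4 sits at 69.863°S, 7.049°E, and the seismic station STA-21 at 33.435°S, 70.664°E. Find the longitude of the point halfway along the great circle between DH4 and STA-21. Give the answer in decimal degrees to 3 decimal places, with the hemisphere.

Bx = cos φ₂ cos Δλ = 0.370857,  By = cos φ₂ sin Δλ = 0.747579
φₘ = atan2(sin φ₁ + sin φ₂, √((cos φ₁ + Bx)² + By²)) = -55.22439°
λₘ = λ₁ + atan2(By, cos φ₁ + Bx) = 53.32010°

53.320°E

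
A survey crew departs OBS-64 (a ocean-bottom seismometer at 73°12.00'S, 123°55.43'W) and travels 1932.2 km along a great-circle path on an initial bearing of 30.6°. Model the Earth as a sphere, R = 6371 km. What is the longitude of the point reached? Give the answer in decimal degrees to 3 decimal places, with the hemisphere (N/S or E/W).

OBS-64: φ = -73.20000°, λ = -123.92383°
δ = d/R = 1932.2/6371 = 0.303280 rad
φ₂ = arcsin(sin φ₁ cos δ + cos φ₁ sin δ cos θ)
   = arcsin(-0.95732·0.95436 + 0.28903·0.29865·0.86074) = -57.06943°
λ₂ = λ₁ + atan2(sin θ sin δ cos φ₁, cos δ − sin φ₁ sin φ₂) = -107.68424°

107.684°W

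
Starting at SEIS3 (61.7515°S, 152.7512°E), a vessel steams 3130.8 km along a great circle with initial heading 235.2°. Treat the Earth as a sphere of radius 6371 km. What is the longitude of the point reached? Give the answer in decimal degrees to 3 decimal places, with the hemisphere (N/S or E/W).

δ = d/R = 3130.8/6371 = 0.491414 rad
φ₂ = arcsin(sin φ₁ cos δ + cos φ₁ sin δ cos θ)
   = arcsin(-0.88090·0.88167 + 0.47330·0.47187·-0.57071) = -64.70550°
λ₂ = λ₁ + atan2(sin θ sin δ cos φ₁, cos δ − sin φ₁ sin φ₂) = 87.67518°

87.675°E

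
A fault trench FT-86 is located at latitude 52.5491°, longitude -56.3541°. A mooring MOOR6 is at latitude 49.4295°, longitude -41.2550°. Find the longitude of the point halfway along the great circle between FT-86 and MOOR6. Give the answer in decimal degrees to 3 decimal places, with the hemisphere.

48.549°W

Bx = cos φ₂ cos Δλ = 0.627930,  By = cos φ₂ sin Δλ = 0.169418
φₘ = atan2(sin φ₁ + sin φ₂, √((cos φ₁ + Bx)² + By²)) = 51.23278°
λₘ = λ₁ + atan2(By, cos φ₁ + Bx) = -48.54930°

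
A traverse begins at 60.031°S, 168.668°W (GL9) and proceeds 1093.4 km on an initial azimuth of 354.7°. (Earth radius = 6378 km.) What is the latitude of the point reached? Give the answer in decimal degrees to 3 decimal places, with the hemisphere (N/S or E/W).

δ = d/R = 1093.4/6378 = 0.171433 rad
φ₂ = arcsin(sin φ₁ cos δ + cos φ₁ sin δ cos θ)
   = arcsin(-0.86630·0.98534 + 0.49953·0.17059·0.99572) = -50.24124°
λ₂ = λ₁ + atan2(sin θ sin δ cos φ₁, cos δ − sin φ₁ sin φ₂) = -170.07984°

50.241°S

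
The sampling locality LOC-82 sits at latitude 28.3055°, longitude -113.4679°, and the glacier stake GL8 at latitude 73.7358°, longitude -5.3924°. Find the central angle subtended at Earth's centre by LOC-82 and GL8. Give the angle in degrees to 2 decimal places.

67.75°

Δφ = 45.4303°,  Δλ = 108.0755°
a = sin²(Δφ/2) + cos φ₁ cos φ₂ sin²(Δλ/2) = 0.310655
c = 2·arcsin(√a) = 1.182416 rad = 67.7474°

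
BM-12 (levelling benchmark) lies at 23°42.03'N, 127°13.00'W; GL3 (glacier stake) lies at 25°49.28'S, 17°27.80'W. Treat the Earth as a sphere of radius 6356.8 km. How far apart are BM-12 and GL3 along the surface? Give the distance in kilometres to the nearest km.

12978 km

BM-12: φ = +23.70050°, λ = -127.21667°
GL3: φ = -25.82133°, λ = -17.46333°
Δφ = -49.5218°,  Δλ = 109.7533°
a = sin²(Δφ/2) + cos φ₁ cos φ₂ sin²(Δλ/2) = 0.726823
c = 2·arcsin(√a) = 2.041650 rad = 116.9779°
d = R·c = 6356.8 × 2.041650 = 12978.4 km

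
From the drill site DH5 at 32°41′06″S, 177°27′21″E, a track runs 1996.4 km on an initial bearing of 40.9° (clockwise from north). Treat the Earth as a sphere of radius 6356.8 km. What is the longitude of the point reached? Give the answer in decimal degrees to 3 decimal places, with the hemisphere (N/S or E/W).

170.230°W

DH5: φ = -32.68500°, λ = +177.45583°
δ = d/R = 1996.4/6356.8 = 0.314057 rad
φ₂ = arcsin(sin φ₁ cos δ + cos φ₁ sin δ cos θ)
   = arcsin(-0.54002·0.95109 + 0.84165·0.30892·0.75585) = -18.48656°
λ₂ = λ₁ + atan2(sin θ sin δ cos φ₁, cos δ − sin φ₁ sin φ₂) = -170.23025°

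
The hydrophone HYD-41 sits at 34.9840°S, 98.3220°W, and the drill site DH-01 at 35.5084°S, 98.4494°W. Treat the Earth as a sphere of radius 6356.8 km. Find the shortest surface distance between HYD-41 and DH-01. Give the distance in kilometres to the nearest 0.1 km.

59.3 km

Δφ = -0.5244°,  Δλ = -0.1274°
a = sin²(Δφ/2) + cos φ₁ cos φ₂ sin²(Δλ/2) = 0.000022
c = 2·arcsin(√a) = 0.009331 rad = 0.5346°
d = R·c = 6356.8 × 0.009331 = 59.3 km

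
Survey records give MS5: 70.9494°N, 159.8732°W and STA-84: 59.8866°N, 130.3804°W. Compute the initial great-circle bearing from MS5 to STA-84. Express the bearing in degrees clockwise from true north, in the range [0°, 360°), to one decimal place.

117.8°

Δλ = 29.4928°
y = sin Δλ · cos φ₂ = 0.247000
x = cos φ₁ sin φ₂ − sin φ₁ cos φ₂ cos Δλ = -0.130432
θ = atan2(y, x) = 117.8370° → 117.8370° (mod 360°)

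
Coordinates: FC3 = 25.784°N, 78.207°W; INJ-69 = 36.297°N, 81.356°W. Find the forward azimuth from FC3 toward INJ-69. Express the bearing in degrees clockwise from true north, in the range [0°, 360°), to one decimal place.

Δλ = -3.1490°
y = sin Δλ · cos φ₂ = -0.044274
x = cos φ₁ sin φ₂ − sin φ₁ cos φ₂ cos Δλ = 0.182988
θ = atan2(y, x) = -13.6012° → 346.3988° (mod 360°)

346.4°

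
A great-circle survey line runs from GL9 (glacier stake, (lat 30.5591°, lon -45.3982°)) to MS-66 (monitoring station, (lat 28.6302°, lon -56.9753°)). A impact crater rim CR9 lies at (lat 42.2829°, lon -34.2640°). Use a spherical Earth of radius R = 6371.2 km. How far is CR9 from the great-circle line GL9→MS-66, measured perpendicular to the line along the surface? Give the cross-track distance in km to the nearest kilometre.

δ₁₃ = central angle GL9→CR9 = 0.257038 rad  (haversine)
θ₁₃ = bearing GL9→CR9 = 34.193°,  θ₁₂ = bearing GL9→MS-66 = 262.056°
dₓₜ = R·arcsin(sin δ₁₃ · sin(θ₁₃ − θ₁₂)) = 6371.2·arcsin(0.25422·sin(-227.863°)) = 1208.274 km
|dₓₜ| = 1208.274 km

1208 km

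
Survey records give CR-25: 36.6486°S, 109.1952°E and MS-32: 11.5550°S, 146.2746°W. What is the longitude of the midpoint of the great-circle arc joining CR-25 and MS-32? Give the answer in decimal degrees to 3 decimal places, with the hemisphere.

168.791°E

Bx = cos φ₂ cos Δλ = -0.245805,  By = cos φ₂ sin Δλ = 0.948397
φₘ = atan2(sin φ₁ + sin φ₂, √((cos φ₁ + Bx)² + By²)) = -35.94186°
λₘ = λ₁ + atan2(By, cos φ₁ + Bx) = 168.79138°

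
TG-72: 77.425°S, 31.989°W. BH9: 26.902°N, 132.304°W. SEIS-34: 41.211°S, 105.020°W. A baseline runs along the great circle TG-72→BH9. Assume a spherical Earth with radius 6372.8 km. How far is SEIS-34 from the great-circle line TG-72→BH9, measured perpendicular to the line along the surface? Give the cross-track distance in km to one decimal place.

751.4 km

δ₁₃ = central angle TG-72→SEIS-34 = 0.808158 rad  (haversine)
θ₁₃ = bearing TG-72→SEIS-34 = 275.624°,  θ₁₂ = bearing TG-72→BH9 = 266.261°
dₓₜ = R·arcsin(sin δ₁₃ · sin(θ₁₃ − θ₁₂)) = 6372.8·arcsin(0.72302·sin(9.363°)) = 751.358 km
|dₓₜ| = 751.358 km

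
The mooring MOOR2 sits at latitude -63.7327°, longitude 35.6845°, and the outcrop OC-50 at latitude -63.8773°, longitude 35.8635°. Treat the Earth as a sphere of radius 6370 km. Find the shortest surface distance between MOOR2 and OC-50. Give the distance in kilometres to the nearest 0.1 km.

18.3 km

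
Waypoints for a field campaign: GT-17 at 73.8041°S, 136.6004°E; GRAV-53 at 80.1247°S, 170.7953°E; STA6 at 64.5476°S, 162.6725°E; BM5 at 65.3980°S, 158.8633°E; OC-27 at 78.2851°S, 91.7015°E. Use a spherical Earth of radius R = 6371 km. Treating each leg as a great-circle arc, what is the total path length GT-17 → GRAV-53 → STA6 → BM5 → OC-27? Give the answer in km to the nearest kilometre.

5548 km

GT-17→GRAV-53: c = 0.169602 rad, d = 1080.54 km
GRAV-53→STA6: c = 0.274612 rad, d = 1749.55 km
STA6→BM5: c = 0.031794 rad, d = 202.56 km
BM5→OC-27: c = 0.394755 rad, d = 2514.99 km
Total = 1080.54 + 1749.55 + 202.56 + 2514.99 = 5547.64 km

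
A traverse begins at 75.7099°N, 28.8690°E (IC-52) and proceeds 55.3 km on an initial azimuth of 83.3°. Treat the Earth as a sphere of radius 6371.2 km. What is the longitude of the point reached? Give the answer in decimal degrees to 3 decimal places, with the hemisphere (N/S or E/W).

30.877°E

δ = d/R = 55.3/6371.2 = 0.008680 rad
φ₂ = arcsin(sin φ₁ cos δ + cos φ₁ sin δ cos θ)
   = arcsin(0.96906·0.99996 + 0.24683·0.00868·0.11667) = 75.75953°
λ₂ = λ₁ + atan2(sin θ sin δ cos φ₁, cos δ − sin φ₁ sin φ₂) = 30.87723°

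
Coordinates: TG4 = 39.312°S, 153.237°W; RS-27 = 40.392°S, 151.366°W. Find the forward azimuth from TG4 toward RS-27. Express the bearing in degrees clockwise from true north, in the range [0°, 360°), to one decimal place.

Δλ = 1.8710°
y = sin Δλ · cos φ₂ = 0.024867
x = cos φ₁ sin φ₂ − sin φ₁ cos φ₂ cos Δλ = -0.019106
θ = atan2(y, x) = 127.5360° → 127.5360° (mod 360°)

127.5°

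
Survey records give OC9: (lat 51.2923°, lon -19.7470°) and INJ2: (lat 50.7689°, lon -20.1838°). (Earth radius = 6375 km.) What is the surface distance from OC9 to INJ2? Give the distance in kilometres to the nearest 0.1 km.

Δφ = -0.5234°,  Δλ = -0.4368°
a = sin²(Δφ/2) + cos φ₁ cos φ₂ sin²(Δλ/2) = 0.000027
c = 2·arcsin(√a) = 0.010317 rad = 0.5911°
d = R·c = 6375 × 0.010317 = 65.8 km

65.8 km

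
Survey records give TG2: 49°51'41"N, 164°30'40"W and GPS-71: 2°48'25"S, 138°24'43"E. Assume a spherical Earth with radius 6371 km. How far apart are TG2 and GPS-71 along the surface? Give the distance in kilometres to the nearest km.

TG2: φ = +49.86139°, λ = -164.51111°
GPS-71: φ = -2.80694°, λ = +138.41194°
Δφ = -52.6683°,  Δλ = -57.0769°
a = sin²(Δφ/2) + cos φ₁ cos φ₂ sin²(Δλ/2) = 0.343744
c = 2·arcsin(√a) = 1.252961 rad = 71.7894°
d = R·c = 6371 × 1.252961 = 7982.6 km

7983 km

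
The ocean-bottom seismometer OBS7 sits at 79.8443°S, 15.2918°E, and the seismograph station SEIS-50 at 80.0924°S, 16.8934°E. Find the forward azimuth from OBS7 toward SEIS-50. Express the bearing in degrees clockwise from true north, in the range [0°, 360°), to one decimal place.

Δλ = 1.6016°
y = sin Δλ · cos φ₂ = 0.004809
x = cos φ₁ sin φ₂ − sin φ₁ cos φ₂ cos Δλ = -0.004396
θ = atan2(y, x) = 132.4331° → 132.4331° (mod 360°)

132.4°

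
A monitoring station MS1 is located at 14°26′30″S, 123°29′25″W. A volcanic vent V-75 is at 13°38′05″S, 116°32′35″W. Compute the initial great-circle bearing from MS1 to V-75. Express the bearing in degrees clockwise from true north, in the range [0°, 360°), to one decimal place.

MS1: φ = -14.44167°, λ = -123.49028°
V-75: φ = -13.63472°, λ = -116.54306°
Δλ = 6.9472°
y = sin Δλ · cos φ₂ = 0.117546
x = cos φ₁ sin φ₂ − sin φ₁ cos φ₂ cos Δλ = 0.012304
θ = atan2(y, x) = 84.0244° → 84.0244° (mod 360°)

84.0°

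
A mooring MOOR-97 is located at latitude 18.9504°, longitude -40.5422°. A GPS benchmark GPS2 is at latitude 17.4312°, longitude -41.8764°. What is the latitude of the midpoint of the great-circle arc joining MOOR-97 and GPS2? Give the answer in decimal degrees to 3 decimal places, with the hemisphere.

18.192°N

Bx = cos φ₂ cos Δλ = 0.953819,  By = cos φ₂ sin Δλ = -0.022215
φₘ = atan2(sin φ₁ + sin φ₂, √((cos φ₁ + Bx)² + By²)) = 18.19195°
λₘ = λ₁ + atan2(By, cos φ₁ + Bx) = -41.21221°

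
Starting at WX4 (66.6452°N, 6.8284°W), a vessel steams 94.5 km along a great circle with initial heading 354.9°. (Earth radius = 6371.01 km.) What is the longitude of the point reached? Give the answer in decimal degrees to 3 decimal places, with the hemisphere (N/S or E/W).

7.026°W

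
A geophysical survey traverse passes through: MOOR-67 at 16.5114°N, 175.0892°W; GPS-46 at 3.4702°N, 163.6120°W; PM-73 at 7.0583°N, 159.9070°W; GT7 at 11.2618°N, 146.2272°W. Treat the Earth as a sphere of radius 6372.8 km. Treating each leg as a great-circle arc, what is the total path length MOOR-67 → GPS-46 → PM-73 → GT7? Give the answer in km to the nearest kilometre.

MOOR-67→GPS-46: c = 0.300895 rad, d = 1917.54 km
GPS-46→PM-73: c = 0.089815 rad, d = 572.37 km
PM-73→GT7: c = 0.246798 rad, d = 1572.80 km
Total = 1917.54 + 572.37 + 1572.80 = 4062.71 km

4063 km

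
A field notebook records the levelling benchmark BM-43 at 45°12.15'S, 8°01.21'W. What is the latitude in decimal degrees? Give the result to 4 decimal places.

45° + 12.15′/60 = 45 + 0.20250 = 45.2025°

45.2025°S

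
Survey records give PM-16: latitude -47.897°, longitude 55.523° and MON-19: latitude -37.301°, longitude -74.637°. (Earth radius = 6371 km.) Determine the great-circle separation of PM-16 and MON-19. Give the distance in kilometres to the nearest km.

Δφ = 10.5960°,  Δλ = -130.1600°
a = sin²(Δφ/2) + cos φ₁ cos φ₂ sin²(Δλ/2) = 0.447170
c = 2·arcsin(√a) = 1.464939 rad = 83.9348°
d = R·c = 6371 × 1.464939 = 9333.1 km

9333 km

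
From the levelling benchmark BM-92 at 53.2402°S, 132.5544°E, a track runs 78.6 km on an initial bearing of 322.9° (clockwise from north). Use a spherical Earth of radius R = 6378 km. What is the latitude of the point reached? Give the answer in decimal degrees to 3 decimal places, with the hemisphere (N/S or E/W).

δ = d/R = 78.6/6378 = 0.012324 rad
φ₂ = arcsin(sin φ₁ cos δ + cos φ₁ sin δ cos θ)
   = arcsin(-0.80115·0.99992 + 0.59846·0.01232·0.79758) = -52.67495°
λ₂ = λ₁ + atan2(sin θ sin δ cos φ₁, cos δ − sin φ₁ sin φ₂) = 131.85195°

52.675°S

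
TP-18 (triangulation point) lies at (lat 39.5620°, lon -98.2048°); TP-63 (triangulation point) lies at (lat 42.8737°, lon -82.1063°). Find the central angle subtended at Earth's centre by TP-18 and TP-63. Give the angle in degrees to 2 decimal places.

12.53°

Δφ = 3.3117°,  Δλ = 16.0985°
a = sin²(Δφ/2) + cos φ₁ cos φ₂ sin²(Δλ/2) = 0.011913
c = 2·arcsin(√a) = 0.218725 rad = 12.5320°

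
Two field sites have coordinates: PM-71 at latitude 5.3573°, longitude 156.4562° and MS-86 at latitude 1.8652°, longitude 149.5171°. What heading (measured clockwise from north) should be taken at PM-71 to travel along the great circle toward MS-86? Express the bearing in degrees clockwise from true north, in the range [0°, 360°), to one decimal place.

243.5°

Δλ = -6.9391°
y = sin Δλ · cos φ₂ = -0.120750
x = cos φ₁ sin φ₂ − sin φ₁ cos φ₂ cos Δλ = -0.060227
θ = atan2(y, x) = -116.5089° → 243.4911° (mod 360°)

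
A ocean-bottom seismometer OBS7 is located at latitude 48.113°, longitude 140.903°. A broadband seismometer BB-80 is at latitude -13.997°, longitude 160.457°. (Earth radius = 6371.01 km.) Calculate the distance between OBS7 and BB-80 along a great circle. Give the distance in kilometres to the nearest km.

7173 km

Δφ = -62.1100°,  Δλ = 19.5540°
a = sin²(Δφ/2) + cos φ₁ cos φ₂ sin²(Δλ/2) = 0.284794
c = 2·arcsin(√a) = 1.125847 rad = 64.5063°
d = R·c = 6371.01 × 1.125847 = 7172.8 km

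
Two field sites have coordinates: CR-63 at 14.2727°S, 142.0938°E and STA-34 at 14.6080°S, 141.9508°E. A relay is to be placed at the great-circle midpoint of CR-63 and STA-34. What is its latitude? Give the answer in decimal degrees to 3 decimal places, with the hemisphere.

Bx = cos φ₂ cos Δλ = 0.967671,  By = cos φ₂ sin Δλ = -0.002415
φₘ = atan2(sin φ₁ + sin φ₂, √((cos φ₁ + Bx)² + By²)) = -14.44036°
λₘ = λ₁ + atan2(By, cos φ₁ + Bx) = 142.02235°

14.440°S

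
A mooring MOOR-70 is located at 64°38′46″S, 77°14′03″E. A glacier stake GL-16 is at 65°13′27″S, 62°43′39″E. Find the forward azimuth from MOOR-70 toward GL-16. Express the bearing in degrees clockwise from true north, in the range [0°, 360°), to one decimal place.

258.1°

MOOR-70: φ = -64.64611°, λ = +77.23417°
GL-16: φ = -65.22417°, λ = +62.72750°
Δλ = -14.5067°
y = sin Δλ · cos φ₂ = -0.104974
x = cos φ₁ sin φ₂ − sin φ₁ cos φ₂ cos Δλ = -0.022162
θ = atan2(y, x) = -101.9214° → 258.0786° (mod 360°)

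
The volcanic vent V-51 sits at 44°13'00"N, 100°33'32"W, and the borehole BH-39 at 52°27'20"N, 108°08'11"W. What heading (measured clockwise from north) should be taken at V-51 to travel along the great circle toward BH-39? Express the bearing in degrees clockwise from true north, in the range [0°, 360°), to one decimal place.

331.3°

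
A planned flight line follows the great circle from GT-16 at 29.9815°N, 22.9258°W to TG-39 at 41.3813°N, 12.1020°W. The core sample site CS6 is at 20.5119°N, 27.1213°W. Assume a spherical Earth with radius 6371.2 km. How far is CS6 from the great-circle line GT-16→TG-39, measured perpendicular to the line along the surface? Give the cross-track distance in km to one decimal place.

δ₁₃ = central angle GT-16→CS6 = 0.178004 rad  (haversine)
θ₁₃ = bearing GT-16→CS6 = 202.767°,  θ₁₂ = bearing GT-16→TG-39 = 34.590°
dₓₜ = R·arcsin(sin δ₁₃ · sin(θ₁₃ − θ₁₂)) = 6371.2·arcsin(0.17707·sin(168.177°)) = 231.199 km
|dₓₜ| = 231.199 km

231.2 km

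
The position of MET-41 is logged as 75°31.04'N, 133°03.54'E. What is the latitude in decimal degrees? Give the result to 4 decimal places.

75° + 31.04′/60 = 75 + 0.51733 = 75.5173°

75.5173°N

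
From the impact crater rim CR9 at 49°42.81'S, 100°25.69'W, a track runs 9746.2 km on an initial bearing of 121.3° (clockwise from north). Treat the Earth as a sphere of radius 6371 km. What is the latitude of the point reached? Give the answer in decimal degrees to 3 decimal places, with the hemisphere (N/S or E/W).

21.526°S

CR9: φ = -49.71350°, λ = -100.42817°
δ = d/R = 9746.2/6371 = 1.529776 rad
φ₂ = arcsin(sin φ₁ cos δ + cos φ₁ sin δ cos θ)
   = arcsin(-0.76282·0.04101 + 0.64661·0.99916·-0.51952) = -21.52619°
λ₂ = λ₁ + atan2(sin θ sin δ cos φ₁, cos δ − sin φ₁ sin φ₂) = 12.97202°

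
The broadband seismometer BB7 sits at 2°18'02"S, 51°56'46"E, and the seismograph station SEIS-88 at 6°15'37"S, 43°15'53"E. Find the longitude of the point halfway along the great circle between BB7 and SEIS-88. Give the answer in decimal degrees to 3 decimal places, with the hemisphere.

BB7: φ = -2.30056°, λ = +51.94611°
SEIS-88: φ = -6.26028°, λ = +43.26472°
Bx = cos φ₂ cos Δλ = 0.982648,  By = cos φ₂ sin Δλ = -0.150040
φₘ = atan2(sin φ₁ + sin φ₂, √((cos φ₁ + Bx)² + By²)) = -4.29268°
λₘ = λ₁ + atan2(By, cos φ₁ + Bx) = 47.61667°

47.617°E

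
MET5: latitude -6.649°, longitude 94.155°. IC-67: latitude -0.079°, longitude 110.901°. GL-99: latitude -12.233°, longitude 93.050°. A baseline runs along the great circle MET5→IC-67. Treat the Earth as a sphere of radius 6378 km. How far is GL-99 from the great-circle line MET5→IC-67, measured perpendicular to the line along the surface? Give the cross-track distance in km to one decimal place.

δ₁₃ = central angle MET5→GL-99 = 0.099297 rad  (haversine)
θ₁₃ = bearing MET5→GL-99 = 190.959°,  θ₁₂ = bearing MET5→IC-67 = 69.190°
dₓₜ = R·arcsin(sin δ₁₃ · sin(θ₁₃ − θ₁₂)) = 6378·arcsin(0.09913·sin(121.769°)) = 538.184 km
|dₓₜ| = 538.184 km

538.2 km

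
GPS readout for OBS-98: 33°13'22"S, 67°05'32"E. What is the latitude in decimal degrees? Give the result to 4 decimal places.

33.2228°S

33° + 13′/60 + 22″/3600 = 33 + 0.21667 + 0.00611 = 33.2228°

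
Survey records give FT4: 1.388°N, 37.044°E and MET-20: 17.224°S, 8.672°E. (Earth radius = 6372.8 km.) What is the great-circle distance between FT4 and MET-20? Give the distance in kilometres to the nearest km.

Δφ = -18.6120°,  Δλ = -28.3720°
a = sin²(Δφ/2) + cos φ₁ cos φ₂ sin²(Δλ/2) = 0.083499
c = 2·arcsin(√a) = 0.586283 rad = 33.5915°
d = R·c = 6372.8 × 0.586283 = 3736.3 km

3736 km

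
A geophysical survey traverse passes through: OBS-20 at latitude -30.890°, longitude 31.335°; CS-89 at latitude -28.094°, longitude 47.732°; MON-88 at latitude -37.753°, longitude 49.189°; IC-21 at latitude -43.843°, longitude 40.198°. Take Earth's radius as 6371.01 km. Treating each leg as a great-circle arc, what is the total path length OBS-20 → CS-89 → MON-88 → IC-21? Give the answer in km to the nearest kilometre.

OBS-20→CS-89: c = 0.253583 rad, d = 1615.58 km
CS-89→MON-88: c = 0.169920 rad, d = 1082.56 km
MON-88→IC-21: c = 0.159230 rad, d = 1014.45 km
Total = 1615.58 + 1082.56 + 1014.45 = 3712.60 km

3713 km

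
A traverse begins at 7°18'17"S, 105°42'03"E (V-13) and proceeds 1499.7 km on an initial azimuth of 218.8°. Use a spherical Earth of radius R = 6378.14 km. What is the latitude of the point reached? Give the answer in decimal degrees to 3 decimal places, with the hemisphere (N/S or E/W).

17.682°S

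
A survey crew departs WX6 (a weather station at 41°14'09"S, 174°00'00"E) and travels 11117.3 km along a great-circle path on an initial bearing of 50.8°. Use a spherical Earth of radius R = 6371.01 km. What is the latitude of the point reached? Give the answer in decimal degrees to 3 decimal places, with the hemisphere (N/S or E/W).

35.615°N

WX6: φ = -41.23583°, λ = +174.00000°
δ = d/R = 11117.3/6371.01 = 1.744982 rad
φ₂ = arcsin(sin φ₁ cos δ + cos φ₁ sin δ cos θ)
   = arcsin(-0.65916·-0.17331 + 0.75200·0.98487·0.63203) = 35.61476°
λ₂ = λ₁ + atan2(sin θ sin δ cos φ₁, cos δ − sin φ₁ sin φ₂) = -116.14495°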